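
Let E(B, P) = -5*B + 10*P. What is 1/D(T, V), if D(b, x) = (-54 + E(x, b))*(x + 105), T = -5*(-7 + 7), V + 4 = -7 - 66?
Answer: 1/9268 ≈ 0.00010790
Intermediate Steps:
V = -77 (V = -4 + (-7 - 66) = -4 - 73 = -77)
T = 0 (T = -5*0 = 0)
D(b, x) = (105 + x)*(-54 - 5*x + 10*b) (D(b, x) = (-54 + (-5*x + 10*b))*(x + 105) = (-54 - 5*x + 10*b)*(105 + x) = (105 + x)*(-54 - 5*x + 10*b))
1/D(T, V) = 1/(-5670 - 579*(-77) + 1050*0 + 5*(-77)*(-1*(-77) + 2*0)) = 1/(-5670 + 44583 + 0 + 5*(-77)*(77 + 0)) = 1/(-5670 + 44583 + 0 + 5*(-77)*77) = 1/(-5670 + 44583 + 0 - 29645) = 1/9268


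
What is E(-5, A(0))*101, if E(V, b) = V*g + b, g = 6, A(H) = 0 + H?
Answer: -3030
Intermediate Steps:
A(H) = H
E(V, b) = b + 6*V (E(V, b) = V*6 + b = 6*V + b = b + 6*V)
E(-5, A(0))*101 = (0 + 6*(-5))*101 = (0 - 30)*101 = -30*101 = -3030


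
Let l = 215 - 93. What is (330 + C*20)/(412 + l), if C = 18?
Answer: 115/89 ≈ 1.2921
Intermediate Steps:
l = 122
(330 + C*20)/(412 + l) = (330 + 18*20)/(412 + 122) = (330 + 360)/534 = 690*(1/534) = 115/89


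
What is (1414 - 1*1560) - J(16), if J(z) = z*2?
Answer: -178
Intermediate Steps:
J(z) = 2*z
(1414 - 1*1560) - J(16) = (1414 - 1*1560) - 2*16 = (1414 - 1560) - 1*32 = -146 - 32 = -178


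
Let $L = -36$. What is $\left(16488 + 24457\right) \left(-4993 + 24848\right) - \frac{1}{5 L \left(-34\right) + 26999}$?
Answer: $\frac{26924520769024}{33119} \approx 8.1296 \cdot 10^{8}$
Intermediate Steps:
$\left(16488 + 24457\right) \left(-4993 + 24848\right) - \frac{1}{5 L \left(-34\right) + 26999} = \left(16488 + 24457\right) \left(-4993 + 24848\right) - \frac{1}{5 \left(-36\right) \left(-34\right) + 26999} = 40945 \cdot 19855 - \frac{1}{\left(-180\right) \left(-34\right) + 26999} = 812962975 - \frac{1}{6120 + 26999} = 812962975 - \frac{1}{33119} = \frac{26924520769024}{33119}$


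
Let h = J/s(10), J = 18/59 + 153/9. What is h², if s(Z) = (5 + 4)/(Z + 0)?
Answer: 104244100/281961 ≈ 369.71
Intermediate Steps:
s(Z) = 9/Z
J = 1021/59 (J = 18*(1/59) + 153*(⅑) = 18/59 + 17 = 1021/59 ≈ 17.305)
h = 10210/531 (h = 1021/(59*((9/10))) = 1021/(59*((9*(⅒)))) = 1021/(59*(9/10)) = (1021/59)*(10/9) = 10210/531 ≈ 19.228)
h² = (10210/531)² = 104244100/281961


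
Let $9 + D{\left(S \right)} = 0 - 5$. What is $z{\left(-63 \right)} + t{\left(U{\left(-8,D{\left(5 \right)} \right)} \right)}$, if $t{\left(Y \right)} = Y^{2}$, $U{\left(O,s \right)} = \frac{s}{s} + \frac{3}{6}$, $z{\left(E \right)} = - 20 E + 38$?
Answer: $\frac{5201}{4} \approx 1300.3$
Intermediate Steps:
$z{\left(E \right)} = 38 - 20 E$
$D{\left(S \right)} = -14$ ($D{\left(S \right)} = -9 + \left(0 - 5\right) = -9 - 5 = -14$)
$U{\left(O,s \right)} = \frac{3}{2}$ ($U{\left(O,s \right)} = 1 + 3 \cdot \frac{1}{6} = 1 + \frac{1}{2} = \frac{3}{2}$)
$z{\left(-63 \right)} + t{\left(U{\left(-8,D{\left(5 \right)} \right)} \right)} = \left(38 - -1260\right) + \left(\frac{3}{2}\right)^{2} = \left(38 + 1260\right) + \frac{9}{4} = 1298 + \frac{9}{4} = \frac{5201}{4}$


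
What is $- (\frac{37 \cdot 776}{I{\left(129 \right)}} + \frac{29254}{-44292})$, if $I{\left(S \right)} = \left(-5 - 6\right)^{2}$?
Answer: $- \frac{634086085}{2679666} \approx -236.63$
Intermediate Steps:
$I{\left(S \right)} = 121$ ($I{\left(S \right)} = \left(-11\right)^{2} = 121$)
$- (\frac{37 \cdot 776}{I{\left(129 \right)}} + \frac{29254}{-44292}) = - (\frac{37 \cdot 776}{121} + \frac{29254}{-44292}) = - (28712 \cdot \frac{1}{121} + 29254 \left(- \frac{1}{44292}\right)) = - (\frac{28712}{121} - \frac{14627}{22146}) = \left(-1\right) \frac{634086085}{2679666} = - \frac{634086085}{2679666}$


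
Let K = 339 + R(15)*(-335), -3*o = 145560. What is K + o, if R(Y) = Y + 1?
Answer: -53541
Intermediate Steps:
R(Y) = 1 + Y
o = -48520 (o = -1/3*145560 = -48520)
K = -5021 (K = 339 + (1 + 15)*(-335) = 339 + 16*(-335) = 339 - 5360 = -5021)
K + o = -5021 - 48520 = -53541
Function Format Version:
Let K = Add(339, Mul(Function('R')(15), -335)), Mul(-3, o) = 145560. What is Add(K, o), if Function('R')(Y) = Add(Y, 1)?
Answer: -53541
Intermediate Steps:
Function('R')(Y) = Add(1, Y)
o = -48520 (o = Mul(Rational(-1, 3), 145560) = -48520)
K = -5021 (K = Add(339, Mul(Add(1, 15), -335)) = Add(339, Mul(16, -335)) = Add(339, -5360) = -5021)
Add(K, o) = Add(-5021, -48520) = -53541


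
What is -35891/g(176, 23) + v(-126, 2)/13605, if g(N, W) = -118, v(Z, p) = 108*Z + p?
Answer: 486691547/1605390 ≈ 303.16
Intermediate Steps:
v(Z, p) = p + 108*Z
-35891/g(176, 23) + v(-126, 2)/13605 = -35891/(-118) + (2 + 108*(-126))/13605 = -35891*(-1/118) + (2 - 13608)*(1/13605) = 35891/118 - 13606*1/13605 = 35891/118 - 13606/13605 = 486691547/1605390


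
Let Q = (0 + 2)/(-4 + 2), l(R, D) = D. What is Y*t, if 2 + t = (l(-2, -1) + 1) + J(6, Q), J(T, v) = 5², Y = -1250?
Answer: -28750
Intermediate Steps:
Q = -1 (Q = 2/(-2) = 2*(-½) = -1)
J(T, v) = 25
t = 23 (t = -2 + ((-1 + 1) + 25) = -2 + (0 + 25) = -2 + 25 = 23)
Y*t = -1250*23 = -28750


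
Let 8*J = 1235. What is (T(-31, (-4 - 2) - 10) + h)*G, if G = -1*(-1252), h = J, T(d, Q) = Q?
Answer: 346491/2 ≈ 1.7325e+5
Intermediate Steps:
J = 1235/8 (J = (⅛)*1235 = 1235/8 ≈ 154.38)
h = 1235/8 ≈ 154.38
G = 1252
(T(-31, (-4 - 2) - 10) + h)*G = (((-4 - 2) - 10) + 1235/8)*1252 = ((-6 - 10) + 1235/8)*1252 = (-16 + 1235/8)*1252 = (1107/8)*1252 = 346491/2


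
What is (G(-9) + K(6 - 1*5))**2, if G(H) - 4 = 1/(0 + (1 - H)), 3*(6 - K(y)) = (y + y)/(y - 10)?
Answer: 7546009/72900 ≈ 103.51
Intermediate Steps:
K(y) = 6 - 2*y/(3*(-10 + y)) (K(y) = 6 - (y + y)/(3*(y - 10)) = 6 - 2*y/(3*(-10 + y)))
G(H) = 4 + 1/(1 - H) (G(H) = 4 + 1/(0 + (1 - H)) = 4 + 1/(1 - H))
(G(-9) + K(6 - 1*5))**2 = ((-5 + 4*(-9))/(-1 - 9) + 4*(-45 + 4*(6 - 1*5))/(3*(-10 + (6 - 1*5))))**2 = ((-5 - 36)/(-10) + 4*(-45 + 4*(6 - 5))/(3*(-10 + (6 - 5))))**2 = (-1/10*(-41) + 4*(-45 + 4*1)/(3*(-10 + 1)))**2 = (41/10 + (4/3)*(-45 + 4)/(-9))**2 = (41/10 + (4/3)*(-1/9)*(-41))**2 = (41/10 + 164/27)**2 = (2747/270)**2 = 7546009/72900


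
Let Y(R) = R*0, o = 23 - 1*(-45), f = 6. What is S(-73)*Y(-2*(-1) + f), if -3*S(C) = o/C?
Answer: 0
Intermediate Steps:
o = 68 (o = 23 + 45 = 68)
Y(R) = 0
S(C) = -68/(3*C)
S(-73)*Y(-2*(-1) + f) = -68/3/(-73)*0 = -68/3*(-1/73)*0 = (68/219)*0 = 0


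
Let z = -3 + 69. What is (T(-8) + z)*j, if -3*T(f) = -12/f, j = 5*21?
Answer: 13755/2 ≈ 6877.5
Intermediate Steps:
j = 105
z = 66
T(f) = 4/f (T(f) = -(-4)/f = 4/f)
(T(-8) + z)*j = (4/(-8) + 66)*105 = (4*(-⅛) + 66)*105 = (-½ + 66)*105 = (131/2)*105 = 13755/2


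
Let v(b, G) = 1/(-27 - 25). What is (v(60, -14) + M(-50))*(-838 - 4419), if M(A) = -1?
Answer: 278621/52 ≈ 5358.1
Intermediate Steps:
v(b, G) = -1/52 (v(b, G) = 1/(-52) = -1/52)
(v(60, -14) + M(-50))*(-838 - 4419) = (-1/52 - 1)*(-838 - 4419) = -53/52*(-5257) = 278621/52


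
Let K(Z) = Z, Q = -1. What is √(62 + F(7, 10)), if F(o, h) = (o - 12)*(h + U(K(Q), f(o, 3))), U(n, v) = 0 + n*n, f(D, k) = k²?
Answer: √7 ≈ 2.6458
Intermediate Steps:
U(n, v) = n² (U(n, v) = 0 + n² = n²)
F(o, h) = (1 + h)*(-12 + o) (F(o, h) = (o - 12)*(h + (-1)²) = (-12 + o)*(h + 1) = (-12 + o)*(1 + h) = (1 + h)*(-12 + o))
√(62 + F(7, 10)) = √(62 + (-12 + 7 - 12*10 + 10*7)) = √(62 + (-12 + 7 - 120 + 70)) = √(62 - 55) = √7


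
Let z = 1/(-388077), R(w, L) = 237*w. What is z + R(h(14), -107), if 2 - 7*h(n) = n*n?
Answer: -17843004313/2716539 ≈ -6568.3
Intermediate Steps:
h(n) = 2/7 - n**2/7 (h(n) = 2/7 - n*n/7 = 2/7 - n**2/7)
z = -1/388077 ≈ -2.5768e-6
z + R(h(14), -107) = -1/388077 + 237*(2/7 - 1/7*14**2) = -1/388077 + 237*(2/7 - 1/7*196) = -1/388077 + 237*(2/7 - 28) = -1/388077 + 237*(-194/7) = -1/388077 - 45978/7 = -17843004313/2716539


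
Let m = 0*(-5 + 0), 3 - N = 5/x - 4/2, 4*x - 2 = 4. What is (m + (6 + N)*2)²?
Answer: 2116/9 ≈ 235.11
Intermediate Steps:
x = 3/2 (x = ½ + (¼)*4 = ½ + 1 = 3/2 ≈ 1.5000)
N = 5/3 (N = 3 - (5/(3/2) - 4/2) = 3 - (5*(⅔) - 4*½) = 3 - (10/3 - 2) = 3 - 1*4/3 = 3 - 4/3 = 5/3 ≈ 1.6667)
m = 0 (m = 0*(-5) = 0)
(m + (6 + N)*2)² = (0 + (6 + 5/3)*2)² = (0 + (23/3)*2)² = (0 + 46/3)² = (46/3)² = 2116/9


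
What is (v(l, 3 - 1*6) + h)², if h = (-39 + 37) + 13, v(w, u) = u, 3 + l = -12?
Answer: 64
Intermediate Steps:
l = -15 (l = -3 - 12 = -15)
h = 11 (h = -2 + 13 = 11)
(v(l, 3 - 1*6) + h)² = ((3 - 1*6) + 11)² = ((3 - 6) + 11)² = (-3 + 11)² = 8² = 64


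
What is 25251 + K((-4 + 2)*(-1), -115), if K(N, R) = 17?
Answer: 25268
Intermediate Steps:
25251 + K((-4 + 2)*(-1), -115) = 25251 + 17 = 25268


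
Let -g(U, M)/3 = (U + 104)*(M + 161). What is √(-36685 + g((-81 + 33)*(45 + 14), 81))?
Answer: √1943843 ≈ 1394.2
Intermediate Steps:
g(U, M) = -3*(104 + U)*(161 + M) (g(U, M) = -3*(U + 104)*(M + 161) = -3*(104 + U)*(161 + M))
√(-36685 + g((-81 + 33)*(45 + 14), 81)) = √(-36685 + (-50232 - 483*(-81 + 33)*(45 + 14) - 312*81 - 3*81*(-81 + 33)*(45 + 14))) = √(-36685 + (-50232 - (-23184)*59 - 25272 - 3*81*(-48*59))) = √(-36685 + (-50232 - 483*(-2832) - 25272 - 3*81*(-2832))) = √(-36685 + (-50232 + 1367856 - 25272 + 688176)) = √(-36685 + 1980528) = √1943843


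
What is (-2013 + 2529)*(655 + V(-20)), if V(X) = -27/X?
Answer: 1693383/5 ≈ 3.3868e+5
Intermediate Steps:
(-2013 + 2529)*(655 + V(-20)) = (-2013 + 2529)*(655 - 27/(-20)) = 516*(655 - 27*(-1/20)) = 516*(655 + 27/20) = 516*(13127/20) = 1693383/5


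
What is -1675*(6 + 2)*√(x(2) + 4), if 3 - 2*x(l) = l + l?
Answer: -6700*√14 ≈ -25069.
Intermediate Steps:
x(l) = 3/2 - l (x(l) = 3/2 - (l + l)/2 = 3/2 - l)
-1675*(6 + 2)*√(x(2) + 4) = -1675*(6 + 2)*√((3/2 - 1*2) + 4) = -13400*√((3/2 - 2) + 4) = -13400*√(-½ + 4) = -13400*√(7/2) = -13400*√14/2 = -6700*√14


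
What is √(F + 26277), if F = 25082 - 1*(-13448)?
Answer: √64807 ≈ 254.57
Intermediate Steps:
F = 38530 (F = 25082 + 13448 = 38530)
√(F + 26277) = √(38530 + 26277) = √64807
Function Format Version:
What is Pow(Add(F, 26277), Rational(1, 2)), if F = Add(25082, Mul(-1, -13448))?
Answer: Pow(64807, Rational(1, 2)) ≈ 254.57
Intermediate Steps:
F = 38530 (F = Add(25082, 13448) = 38530)
Pow(Add(F, 26277), Rational(1, 2)) = Pow(Add(38530, 26277), Rational(1, 2)) = Pow(64807, Rational(1, 2))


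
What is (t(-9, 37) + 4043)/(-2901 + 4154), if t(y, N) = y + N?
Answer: 4071/1253 ≈ 3.2490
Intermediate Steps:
t(y, N) = N + y
(t(-9, 37) + 4043)/(-2901 + 4154) = ((37 - 9) + 4043)/(-2901 + 4154) = (28 + 4043)/1253 = 4071*(1/1253) = 4071/1253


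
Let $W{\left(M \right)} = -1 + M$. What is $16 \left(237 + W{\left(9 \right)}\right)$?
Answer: $3920$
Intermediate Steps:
$16 \left(237 + W{\left(9 \right)}\right) = 16 \left(237 + \left(-1 + 9\right)\right) = 16 \left(237 + 8\right) = 16 \cdot 245 = 3920$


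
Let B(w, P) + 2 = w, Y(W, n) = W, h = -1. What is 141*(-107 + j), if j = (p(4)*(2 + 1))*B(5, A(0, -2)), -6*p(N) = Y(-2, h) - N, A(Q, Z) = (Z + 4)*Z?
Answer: -13818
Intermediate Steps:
A(Q, Z) = Z*(4 + Z) (A(Q, Z) = (4 + Z)*Z = Z*(4 + Z))
p(N) = ⅓ + N/6 (p(N) = -(-2 - N)/6 = ⅓ + N/6)
B(w, P) = -2 + w
j = 9 (j = ((⅓ + (⅙)*4)*(2 + 1))*(-2 + 5) = ((⅓ + ⅔)*3)*3 = (1*3)*3 = 3*3 = 9)
141*(-107 + j) = 141*(-107 + 9) = 141*(-98) = -13818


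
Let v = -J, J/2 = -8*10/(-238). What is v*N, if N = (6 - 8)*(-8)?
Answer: -1280/119 ≈ -10.756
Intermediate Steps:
J = 80/119 (J = 2*(-8*10/(-238)) = 2*(-80*(-1/238)) = 2*(40/119) = 80/119 ≈ 0.67227)
N = 16 (N = -2*(-8) = 16)
v = -80/119 (v = -1*80/119 = -80/119 ≈ -0.67227)
v*N = -80/119*16 = -1280/119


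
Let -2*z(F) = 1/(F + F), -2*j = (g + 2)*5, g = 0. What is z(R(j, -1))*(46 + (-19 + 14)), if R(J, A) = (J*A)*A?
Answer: 41/20 ≈ 2.0500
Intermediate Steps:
j = -5 (j = -(0 + 2)*5/2 = -5 ≈ -5.0000)
R(J, A) = J*A**2 (R(J, A) = (A*J)*A = J*A**2)
z(F) = -1/(4*F) (z(F) = -1/(2*(F + F)) = -1/(2*F)/2 = -1/(4*F))
z(R(j, -1))*(46 + (-19 + 14)) = (-1/(4*((-5*(-1)**2))))*(46 + (-19 + 14)) = (-1/(4*((-5*1))))*(46 - 5) = -1/4/(-5)*41 = -1/4*(-1/5)*41 = (1/20)*41 = 41/20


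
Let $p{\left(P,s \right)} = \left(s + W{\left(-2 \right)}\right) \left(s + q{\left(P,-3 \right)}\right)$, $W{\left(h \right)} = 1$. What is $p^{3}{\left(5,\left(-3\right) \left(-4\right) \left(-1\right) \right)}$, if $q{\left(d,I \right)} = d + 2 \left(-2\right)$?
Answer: $1771561$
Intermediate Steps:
$q{\left(d,I \right)} = -4 + d$ ($q{\left(d,I \right)} = d - 4 = -4 + d$)
$p{\left(P,s \right)} = \left(1 + s\right) \left(-4 + P + s\right)$ ($p{\left(P,s \right)} = \left(s + 1\right) \left(s + \left(-4 + P\right)\right) = \left(1 + s\right) \left(-4 + P + s\right)$)
$p^{3}{\left(5,\left(-3\right) \left(-4\right) \left(-1\right) \right)} = \left(-4 + 5 + \left(-3\right) \left(-4\right) \left(-1\right) + \left(\left(-3\right) \left(-4\right) \left(-1\right)\right)^{2} + \left(-3\right) \left(-4\right) \left(-1\right) \left(-4 + 5\right)\right)^{3} = \left(-4 + 5 + 12 \left(-1\right) + \left(12 \left(-1\right)\right)^{2} + 12 \left(-1\right) 1\right)^{3} = \left(-4 + 5 - 12 + \left(-12\right)^{2} - 12\right)^{3} = \left(-4 + 5 - 12 + 144 - 12\right)^{3} = 121^{3} = 1771561$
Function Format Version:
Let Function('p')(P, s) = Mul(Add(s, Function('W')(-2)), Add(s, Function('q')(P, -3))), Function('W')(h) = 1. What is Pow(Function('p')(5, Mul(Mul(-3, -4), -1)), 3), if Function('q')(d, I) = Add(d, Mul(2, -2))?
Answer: 1771561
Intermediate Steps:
Function('q')(d, I) = Add(-4, d) (Function('q')(d, I) = Add(d, -4) = Add(-4, d))
Function('p')(P, s) = Mul(Add(1, s), Add(-4, P, s)) (Function('p')(P, s) = Mul(Add(s, 1), Add(s, Add(-4, P))) = Mul(Add(1, s), Add(-4, P, s)))
Pow(Function('p')(5, Mul(Mul(-3, -4), -1)), 3) = Pow(Add(-4, 5, Mul(Mul(-3, -4), -1), Pow(Mul(Mul(-3, -4), -1), 2), Mul(Mul(Mul(-3, -4), -1), Add(-4, 5))), 3) = Pow(Add(-4, 5, Mul(12, -1), Pow(Mul(12, -1), 2), Mul(Mul(12, -1), 1)), 3) = Pow(Add(-4, 5, -12, Pow(-12, 2), Mul(-12, 1)), 3) = Pow(Add(-4, 5, -12, 144, -12), 3) = Pow(121, 3) = 1771561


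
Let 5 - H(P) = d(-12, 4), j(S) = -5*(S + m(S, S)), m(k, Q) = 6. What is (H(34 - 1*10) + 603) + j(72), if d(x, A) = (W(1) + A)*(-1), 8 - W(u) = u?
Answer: 229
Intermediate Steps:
W(u) = 8 - u
j(S) = -30 - 5*S (j(S) = -5*(S + 6) = -5*(6 + S) = -30 - 5*S)
d(x, A) = -7 - A (d(x, A) = ((8 - 1*1) + A)*(-1) = ((8 - 1) + A)*(-1) = (7 + A)*(-1) = -7 - A)
H(P) = 16 (H(P) = 5 - (-7 - 1*4) = 5 - (-7 - 4) = 5 - 1*(-11) = 5 + 11 = 16)
(H(34 - 1*10) + 603) + j(72) = (16 + 603) + (-30 - 5*72) = 619 + (-30 - 360) = 619 - 390 = 229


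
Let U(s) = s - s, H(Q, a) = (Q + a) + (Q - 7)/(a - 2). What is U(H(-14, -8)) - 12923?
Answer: -12923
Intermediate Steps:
H(Q, a) = Q + a + (-7 + Q)/(-2 + a) (H(Q, a) = (Q + a) + (-7 + Q)/(-2 + a) = Q + a + (-7 + Q)/(-2 + a))
U(s) = 0
U(H(-14, -8)) - 12923 = 0 - 12923 = -12923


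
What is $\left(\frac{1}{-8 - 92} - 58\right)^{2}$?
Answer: $\frac{33651601}{10000} \approx 3365.2$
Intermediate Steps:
$\left(\frac{1}{-8 - 92} - 58\right)^{2} = \left(\frac{1}{-100} - 58\right)^{2} = \left(- \frac{1}{100} - 58\right)^{2} = \left(- \frac{5801}{100}\right)^{2} = \frac{33651601}{10000}$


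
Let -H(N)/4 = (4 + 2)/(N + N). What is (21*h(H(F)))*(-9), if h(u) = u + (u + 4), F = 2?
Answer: 1512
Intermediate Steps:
H(N) = -12/N (H(N) = -4*(4 + 2)/(N + N) = -24/(2*N) = -24*1/(2*N) = -12/N)
h(u) = 4 + 2*u (h(u) = u + (4 + u) = 4 + 2*u)
(21*h(H(F)))*(-9) = (21*(4 + 2*(-12/2)))*(-9) = (21*(4 + 2*(-12*1/2)))*(-9) = (21*(4 + 2*(-6)))*(-9) = (21*(4 - 12))*(-9) = (21*(-8))*(-9) = -168*(-9) = 1512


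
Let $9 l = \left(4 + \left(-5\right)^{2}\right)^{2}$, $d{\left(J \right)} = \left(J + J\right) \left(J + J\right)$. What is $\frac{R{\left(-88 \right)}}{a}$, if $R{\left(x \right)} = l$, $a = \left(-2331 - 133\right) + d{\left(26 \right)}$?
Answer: $\frac{841}{2160} \approx 0.38935$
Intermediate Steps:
$d{\left(J \right)} = 4 J^{2}$ ($d{\left(J \right)} = 2 J 2 J = 4 J^{2}$)
$a = 240$ ($a = \left(-2331 - 133\right) + 4 \cdot 26^{2} = -2464 + 4 \cdot 676 = -2464 + 2704 = 240$)
$l = \frac{841}{9}$ ($l = \frac{\left(4 + \left(-5\right)^{2}\right)^{2}}{9} = \frac{\left(4 + 25\right)^{2}}{9} = \frac{29^{2}}{9} = \frac{1}{9} \cdot 841 = \frac{841}{9} \approx 93.444$)
$R{\left(x \right)} = \frac{841}{9}$
$\frac{R{\left(-88 \right)}}{a} = \frac{841}{9 \cdot 240} = \frac{841}{9} \cdot \frac{1}{240} = \frac{841}{2160}$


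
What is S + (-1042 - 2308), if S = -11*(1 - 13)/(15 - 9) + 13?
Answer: -3315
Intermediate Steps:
S = 35 (S = -(-132)/6 + 13 = -11*(-2) + 13 = 22 + 13 = 35)
S + (-1042 - 2308) = 35 + (-1042 - 2308) = 35 - 3350 = -3315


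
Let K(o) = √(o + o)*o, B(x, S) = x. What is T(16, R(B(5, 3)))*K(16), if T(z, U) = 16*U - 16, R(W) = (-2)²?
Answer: 3072*√2 ≈ 4344.5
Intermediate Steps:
R(W) = 4
K(o) = √2*o^(3/2) (K(o) = √(2*o)*o = (√2*√o)*o = √2*o^(3/2))
T(z, U) = -16 + 16*U
T(16, R(B(5, 3)))*K(16) = (-16 + 16*4)*(√2*16^(3/2)) = (-16 + 64)*(√2*64) = 48*(64*√2) = 3072*√2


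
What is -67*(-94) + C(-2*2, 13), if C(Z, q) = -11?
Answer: 6287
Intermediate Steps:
-67*(-94) + C(-2*2, 13) = -67*(-94) - 11 = 6298 - 11 = 6287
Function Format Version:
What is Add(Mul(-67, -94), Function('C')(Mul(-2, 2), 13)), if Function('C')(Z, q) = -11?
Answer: 6287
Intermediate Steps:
Add(Mul(-67, -94), Function('C')(Mul(-2, 2), 13)) = Add(Mul(-67, -94), -11) = Add(6298, -11) = 6287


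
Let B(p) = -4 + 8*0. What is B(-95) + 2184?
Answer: 2180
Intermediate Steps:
B(p) = -4 (B(p) = -4 + 0 = -4)
B(-95) + 2184 = -4 + 2184 = 2180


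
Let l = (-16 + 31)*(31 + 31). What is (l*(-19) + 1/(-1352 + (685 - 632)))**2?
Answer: 526855403995561/1687401 ≈ 3.1223e+8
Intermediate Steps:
l = 930 (l = 15*62 = 930)
(l*(-19) + 1/(-1352 + (685 - 632)))**2 = (930*(-19) + 1/(-1352 + (685 - 632)))**2 = (-17670 + 1/(-1352 + 53))**2 = (-17670 + 1/(-1299))**2 = (-17670 - 1/1299)**2 = (-22953331/1299)**2 = 526855403995561/1687401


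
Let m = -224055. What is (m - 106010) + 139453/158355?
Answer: -52267303622/158355 ≈ -3.3006e+5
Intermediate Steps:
(m - 106010) + 139453/158355 = (-224055 - 106010) + 139453/158355 = -330065 + 139453*(1/158355) = -330065 + 139453/158355 = -52267303622/158355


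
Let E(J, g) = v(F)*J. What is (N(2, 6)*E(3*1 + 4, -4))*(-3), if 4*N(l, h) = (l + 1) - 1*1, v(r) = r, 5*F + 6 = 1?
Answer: 21/2 ≈ 10.500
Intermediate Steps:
F = -1 (F = -6/5 + (⅕)*1 = -6/5 + ⅕ = -1)
N(l, h) = l/4 (N(l, h) = ((l + 1) - 1*1)/4 = ((1 + l) - 1)/4 = l/4)
E(J, g) = -J
(N(2, 6)*E(3*1 + 4, -4))*(-3) = (((¼)*2)*(-(3*1 + 4)))*(-3) = ((-(3 + 4))/2)*(-3) = ((-1*7)/2)*(-3) = ((½)*(-7))*(-3) = -7/2*(-3) = 21/2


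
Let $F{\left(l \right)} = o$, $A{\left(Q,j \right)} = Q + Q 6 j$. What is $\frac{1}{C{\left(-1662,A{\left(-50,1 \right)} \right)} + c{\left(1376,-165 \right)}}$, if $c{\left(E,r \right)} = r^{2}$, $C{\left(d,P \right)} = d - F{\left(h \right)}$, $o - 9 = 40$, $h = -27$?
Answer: $\frac{1}{25514} \approx 3.9194 \cdot 10^{-5}$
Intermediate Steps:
$o = 49$ ($o = 9 + 40 = 49$)
$A{\left(Q,j \right)} = Q + 6 Q j$
$F{\left(l \right)} = 49$
$C{\left(d,P \right)} = -49 + d$ ($C{\left(d,P \right)} = d - 49 = -49 + d$)
$\frac{1}{C{\left(-1662,A{\left(-50,1 \right)} \right)} + c{\left(1376,-165 \right)}} = \frac{1}{\left(-49 - 1662\right) + \left(-165\right)^{2}} = \frac{1}{-1711 + 27225} = \frac{1}{25514}$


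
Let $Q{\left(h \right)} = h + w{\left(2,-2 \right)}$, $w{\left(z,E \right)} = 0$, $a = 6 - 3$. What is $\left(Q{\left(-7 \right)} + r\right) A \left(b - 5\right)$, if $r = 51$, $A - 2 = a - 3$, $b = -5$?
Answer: $-880$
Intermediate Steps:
$a = 3$
$Q{\left(h \right)} = h$ ($Q{\left(h \right)} = h + 0 = h$)
$A = 2$ ($A = 2 + \left(3 - 3\right) = 2 + 0 = 2$)
$\left(Q{\left(-7 \right)} + r\right) A \left(b - 5\right) = \left(-7 + 51\right) 2 \left(-5 - 5\right) = 44 \cdot 2 \left(-10\right) = 44 \left(-20\right) = -880$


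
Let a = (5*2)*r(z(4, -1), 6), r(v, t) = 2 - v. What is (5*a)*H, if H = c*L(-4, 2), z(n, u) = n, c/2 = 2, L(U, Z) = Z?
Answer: -800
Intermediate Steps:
c = 4 (c = 2*2 = 4)
H = 8 (H = 4*2 = 8)
a = -20 (a = (5*2)*(2 - 1*4) = 10*(2 - 4) = 10*(-2) = -20)
(5*a)*H = (5*(-20))*8 = -100*8 = -800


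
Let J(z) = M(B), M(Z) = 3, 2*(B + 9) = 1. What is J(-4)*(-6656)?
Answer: -19968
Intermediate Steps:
B = -17/2 (B = -9 + (½)*1 = -9 + ½ = -17/2 ≈ -8.5000)
J(z) = 3
J(-4)*(-6656) = 3*(-6656) = -19968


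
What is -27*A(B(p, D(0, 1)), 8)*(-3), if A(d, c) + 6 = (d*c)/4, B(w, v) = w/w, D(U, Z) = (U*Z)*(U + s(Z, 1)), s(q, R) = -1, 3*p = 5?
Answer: -324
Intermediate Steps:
p = 5/3 (p = (⅓)*5 = 5/3 ≈ 1.6667)
D(U, Z) = U*Z*(-1 + U) (D(U, Z) = (U*Z)*(U - 1) = (U*Z)*(-1 + U) = U*Z*(-1 + U))
B(w, v) = 1
A(d, c) = -6 + c*d/4 (A(d, c) = -6 + (d*c)/4 = -6 + (c*d)*(¼) = -6 + c*d/4)
-27*A(B(p, D(0, 1)), 8)*(-3) = -27*(-6 + (¼)*8*1)*(-3) = -27*(-6 + 2)*(-3) = -27*(-4)*(-3) = 108*(-3) = -324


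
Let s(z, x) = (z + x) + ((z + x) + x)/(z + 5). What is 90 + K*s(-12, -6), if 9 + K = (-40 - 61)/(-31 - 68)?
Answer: 47650/231 ≈ 206.28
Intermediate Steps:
s(z, x) = x + z + (z + 2*x)/(5 + z) (s(z, x) = (x + z) + ((x + z) + x)/(5 + z) = (x + z) + (z + 2*x)/(5 + z) = x + z + (z + 2*x)/(5 + z))
K = -790/99 (K = -9 + (-40 - 61)/(-31 - 68) = -9 - 101/(-99) = -9 - 101*(-1/99) = -9 + 101/99 = -790/99 ≈ -7.9798)
90 + K*s(-12, -6) = 90 - 790*((-12)² + 6*(-12) + 7*(-6) - 6*(-12))/(99*(5 - 12)) = 90 - 790*(144 - 72 - 42 + 72)/(99*(-7)) = 90 - (-790)*102/693 = 90 - 790/99*(-102/7) = 90 + 26860/231 = 47650/231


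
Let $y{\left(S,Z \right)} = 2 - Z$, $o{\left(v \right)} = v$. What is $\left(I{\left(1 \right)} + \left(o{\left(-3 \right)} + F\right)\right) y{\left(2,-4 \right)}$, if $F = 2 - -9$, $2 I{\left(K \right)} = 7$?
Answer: $69$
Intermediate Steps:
$I{\left(K \right)} = \frac{7}{2}$ ($I{\left(K \right)} = \frac{1}{2} \cdot 7 = \frac{7}{2}$)
$F = 11$ ($F = 2 + 9 = 11$)
$\left(I{\left(1 \right)} + \left(o{\left(-3 \right)} + F\right)\right) y{\left(2,-4 \right)} = \left(\frac{7}{2} + \left(-3 + 11\right)\right) \left(2 - -4\right) = \left(\frac{7}{2} + 8\right) \left(2 + 4\right) = \frac{23}{2} \cdot 6 = 69$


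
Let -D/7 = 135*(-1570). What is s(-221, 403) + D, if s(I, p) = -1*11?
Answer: 1483639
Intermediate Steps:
s(I, p) = -11
D = 1483650 (D = -945*(-1570) = -7*(-211950) = 1483650)
s(-221, 403) + D = -11 + 1483650 = 1483639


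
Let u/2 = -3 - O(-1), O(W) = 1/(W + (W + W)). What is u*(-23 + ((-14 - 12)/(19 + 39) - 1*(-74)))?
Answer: -23456/87 ≈ -269.61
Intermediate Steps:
O(W) = 1/(3*W) (O(W) = 1/(W + 2*W) = 1/(3*W))
u = -16/3 (u = 2*(-3 - 1/(3*(-1))) = 2*(-3 - (-1)/3) = 2*(-3 - 1*(-1/3)) = 2*(-3 + 1/3) = 2*(-8/3) = -16/3 ≈ -5.3333)
u*(-23 + ((-14 - 12)/(19 + 39) - 1*(-74))) = -16*(-23 + ((-14 - 12)/(19 + 39) - 1*(-74)))/3 = -16*(-23 + (-26/58 + 74))/3 = -16*(-23 + (-26*1/58 + 74))/3 = -16*(-23 + (-13/29 + 74))/3 = -16*(-23 + 2133/29)/3 = -16/3*1466/29 = -23456/87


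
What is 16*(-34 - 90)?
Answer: -1984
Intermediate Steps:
16*(-34 - 90) = 16*(-124) = -1984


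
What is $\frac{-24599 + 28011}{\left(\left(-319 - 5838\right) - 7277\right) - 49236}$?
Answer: $- \frac{1706}{31335} \approx -0.054444$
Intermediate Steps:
$\frac{-24599 + 28011}{\left(\left(-319 - 5838\right) - 7277\right) - 49236} = \frac{3412}{\left(-6157 - 7277\right) - 49236} = \frac{3412}{-13434 - 49236} = \frac{3412}{-62670} = 3412 \left(- \frac{1}{62670}\right) = - \frac{1706}{31335}$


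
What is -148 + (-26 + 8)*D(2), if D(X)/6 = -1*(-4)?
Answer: -580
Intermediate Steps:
D(X) = 24 (D(X) = 6*(-1*(-4)) = 6*4 = 24)
-148 + (-26 + 8)*D(2) = -148 + (-26 + 8)*24 = -148 - 18*24 = -148 - 432 = -580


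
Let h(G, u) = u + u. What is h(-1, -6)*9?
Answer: -108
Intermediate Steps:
h(G, u) = 2*u
h(-1, -6)*9 = (2*(-6))*9 = -12*9 = -108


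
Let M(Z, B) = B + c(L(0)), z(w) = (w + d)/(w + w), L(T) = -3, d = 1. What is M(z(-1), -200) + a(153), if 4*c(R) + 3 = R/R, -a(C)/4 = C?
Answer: -1625/2 ≈ -812.50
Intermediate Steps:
a(C) = -4*C
c(R) = -½ (c(R) = -¾ + (R/R)/4 = -¾ + (¼)*1 = -¾ + ¼ = -½)
z(w) = (1 + w)/(2*w) (z(w) = (w + 1)/(w + w) = (1 + w)/((2*w)) = (1 + w)*(1/(2*w)) = (1 + w)/(2*w))
M(Z, B) = -½ + B (M(Z, B) = B - ½ = -½ + B)
M(z(-1), -200) + a(153) = (-½ - 200) - 4*153 = -401/2 - 612 = -1625/2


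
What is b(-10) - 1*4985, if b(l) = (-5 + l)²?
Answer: -4760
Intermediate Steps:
b(-10) - 1*4985 = (-5 - 10)² - 1*4985 = (-15)² - 4985 = 225 - 4985 = -4760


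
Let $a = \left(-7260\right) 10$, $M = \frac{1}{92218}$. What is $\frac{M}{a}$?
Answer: $- \frac{1}{6695026800} \approx -1.4936 \cdot 10^{-10}$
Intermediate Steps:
$M = \frac{1}{92218} \approx 1.0844 \cdot 10^{-5}$
$a = -72600$
$\frac{M}{a} = \frac{1}{92218 \left(-72600\right)} = \frac{1}{92218} \left(- \frac{1}{72600}\right) = - \frac{1}{6695026800}$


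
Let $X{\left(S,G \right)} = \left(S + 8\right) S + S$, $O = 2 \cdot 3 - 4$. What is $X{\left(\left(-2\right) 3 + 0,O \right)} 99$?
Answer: $-1782$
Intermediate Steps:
$O = 2$ ($O = 6 - 4 = 2$)
$X{\left(S,G \right)} = S + S \left(8 + S\right)$ ($X{\left(S,G \right)} = \left(8 + S\right) S + S = S \left(8 + S\right) + S = S + S \left(8 + S\right)$)
$X{\left(\left(-2\right) 3 + 0,O \right)} 99 = \left(\left(-2\right) 3 + 0\right) \left(9 + \left(\left(-2\right) 3 + 0\right)\right) 99 = \left(-6 + 0\right) \left(9 + \left(-6 + 0\right)\right) 99 = - 6 \left(9 - 6\right) 99 = \left(-6\right) 3 \cdot 99 = \left(-18\right) 99 = -1782$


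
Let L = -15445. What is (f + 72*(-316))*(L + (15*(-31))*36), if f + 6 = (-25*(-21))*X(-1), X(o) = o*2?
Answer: 766260480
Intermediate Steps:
X(o) = 2*o
f = -1056 (f = -6 + (-25*(-21))*(2*(-1)) = -6 + 525*(-2) = -6 - 1050 = -1056)
(f + 72*(-316))*(L + (15*(-31))*36) = (-1056 + 72*(-316))*(-15445 + (15*(-31))*36) = (-1056 - 22752)*(-15445 - 465*36) = -23808*(-15445 - 16740) = -23808*(-32185) = 766260480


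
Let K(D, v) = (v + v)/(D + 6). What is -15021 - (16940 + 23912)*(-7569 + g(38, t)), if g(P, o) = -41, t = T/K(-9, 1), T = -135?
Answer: 310868699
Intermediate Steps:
K(D, v) = 2*v/(6 + D) (K(D, v) = (2*v)/(6 + D) = 2*v/(6 + D))
t = 405/2 (t = -135/(2*1/(6 - 9)) = -135/(2*1/(-3)) = -135/(2*1*(-1/3)) = -135/(-2/3) = -135*(-3/2) = 405/2 ≈ 202.50)
-15021 - (16940 + 23912)*(-7569 + g(38, t)) = -15021 - (16940 + 23912)*(-7569 - 41) = -15021 - 40852*(-7610) = -15021 - 1*(-310883720) = -15021 + 310883720 = 310868699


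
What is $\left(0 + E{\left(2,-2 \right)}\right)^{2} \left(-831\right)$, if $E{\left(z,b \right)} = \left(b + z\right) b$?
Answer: $0$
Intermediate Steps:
$E{\left(z,b \right)} = b \left(b + z\right)$
$\left(0 + E{\left(2,-2 \right)}\right)^{2} \left(-831\right) = \left(0 - 2 \left(-2 + 2\right)\right)^{2} \left(-831\right) = \left(0 - 0\right)^{2} \left(-831\right) = \left(0 + 0\right)^{2} \left(-831\right) = 0^{2} \left(-831\right) = 0 \left(-831\right) = 0$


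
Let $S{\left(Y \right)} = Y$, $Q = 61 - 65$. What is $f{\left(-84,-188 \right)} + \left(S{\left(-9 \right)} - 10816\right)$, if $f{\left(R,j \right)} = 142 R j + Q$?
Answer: $2231635$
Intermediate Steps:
$Q = -4$ ($Q = 61 - 65 = -4$)
$f{\left(R,j \right)} = -4 + 142 R j$ ($f{\left(R,j \right)} = 142 R j - 4 = -4 + 142 R j$)
$f{\left(-84,-188 \right)} + \left(S{\left(-9 \right)} - 10816\right) = \left(-4 + 142 \left(-84\right) \left(-188\right)\right) - 10825 = \left(-4 + 2242464\right) - 10825 = 2242460 - 10825 = 2231635$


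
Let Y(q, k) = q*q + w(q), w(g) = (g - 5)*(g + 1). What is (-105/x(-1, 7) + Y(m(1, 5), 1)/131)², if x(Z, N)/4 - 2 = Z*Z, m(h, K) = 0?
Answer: 21206025/274576 ≈ 77.232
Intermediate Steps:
x(Z, N) = 8 + 4*Z² (x(Z, N) = 8 + 4*(Z*Z) = 8 + 4*Z²)
w(g) = (1 + g)*(-5 + g) (w(g) = (-5 + g)*(1 + g) = (1 + g)*(-5 + g))
Y(q, k) = -5 - 4*q + 2*q² (Y(q, k) = q*q + (-5 + q² - 4*q) = q² + (-5 + q² - 4*q) = -5 - 4*q + 2*q²)
(-105/x(-1, 7) + Y(m(1, 5), 1)/131)² = (-105/(8 + 4*(-1)²) + (-5 - 4*0 + 2*0²)/131)² = (-105/(8 + 4*1) + (-5 + 0 + 2*0)*(1/131))² = (-105/(8 + 4) + (-5 + 0 + 0)*(1/131))² = (-105/12 - 5*1/131)² = (-105*1/12 - 5/131)² = (-35/4 - 5/131)² = (-4605/524)² = 21206025/274576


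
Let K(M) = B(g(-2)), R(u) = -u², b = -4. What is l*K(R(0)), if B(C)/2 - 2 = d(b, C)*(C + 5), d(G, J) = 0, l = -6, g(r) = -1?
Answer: -24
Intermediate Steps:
B(C) = 4 (B(C) = 4 + 2*(0*(C + 5)) = 4 + 2*(0*(5 + C)) = 4 + 2*0 = 4 + 0 = 4)
K(M) = 4
l*K(R(0)) = -6*4 = -24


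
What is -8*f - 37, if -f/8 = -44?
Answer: -2853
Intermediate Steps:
f = 352 (f = -8*(-44) = 352)
-8*f - 37 = -8*352 - 37 = -2816 - 37 = -2853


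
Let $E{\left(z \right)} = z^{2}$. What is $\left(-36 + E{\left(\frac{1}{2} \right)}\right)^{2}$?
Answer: $\frac{20449}{16} \approx 1278.1$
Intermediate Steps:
$\left(-36 + E{\left(\frac{1}{2} \right)}\right)^{2} = \left(-36 + \left(\frac{1}{2}\right)^{2}\right)^{2} = \left(-36 + \frac{1}{4}\right)^{2} = \left(- \frac{143}{4}\right)^{2} = \frac{20449}{16}$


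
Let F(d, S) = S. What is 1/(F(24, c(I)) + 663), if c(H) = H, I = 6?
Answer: 1/669 ≈ 0.0014948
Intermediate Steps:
1/(F(24, c(I)) + 663) = 1/(6 + 663) = 1/669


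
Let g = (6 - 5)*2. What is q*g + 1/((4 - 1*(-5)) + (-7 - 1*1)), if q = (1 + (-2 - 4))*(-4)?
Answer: 41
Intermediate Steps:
g = 2 (g = 1*2 = 2)
q = 20 (q = (1 - 6)*(-4) = -5*(-4) = 20)
q*g + 1/((4 - 1*(-5)) + (-7 - 1*1)) = 20*2 + 1/((4 - 1*(-5)) + (-7 - 1*1)) = 40 + 1/((4 + 5) + (-7 - 1)) = 40 + 1/(9 - 8) = 40 + 1/1 = 40 + 1 = 41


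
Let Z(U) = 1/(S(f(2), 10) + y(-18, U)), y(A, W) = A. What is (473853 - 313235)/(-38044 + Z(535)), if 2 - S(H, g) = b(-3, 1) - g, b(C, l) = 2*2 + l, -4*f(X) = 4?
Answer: -1766798/418485 ≈ -4.2219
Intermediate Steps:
f(X) = -1 (f(X) = -¼*4 = -1)
b(C, l) = 4 + l
S(H, g) = -3 + g (S(H, g) = 2 - ((4 + 1) - g) = 2 - (5 - g) = 2 + (-5 + g) = -3 + g)
Z(U) = -1/11 (Z(U) = 1/((-3 + 10) - 18) = 1/(7 - 18) = 1/(-11) = -1/11)
(473853 - 313235)/(-38044 + Z(535)) = (473853 - 313235)/(-38044 - 1/11) = 160618/(-418485/11) = 160618*(-11/418485) = -1766798/418485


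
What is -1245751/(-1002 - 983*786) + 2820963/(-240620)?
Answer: -18826572097/1861532568 ≈ -10.113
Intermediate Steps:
-1245751/(-1002 - 983*786) + 2820963/(-240620) = -1245751/(-1002 - 772638) + 2820963*(-1/240620) = -1245751/(-773640) - 2820963/240620 = -1245751*(-1/773640) - 2820963/240620 = 1245751/773640 - 2820963/240620 = -18826572097/1861532568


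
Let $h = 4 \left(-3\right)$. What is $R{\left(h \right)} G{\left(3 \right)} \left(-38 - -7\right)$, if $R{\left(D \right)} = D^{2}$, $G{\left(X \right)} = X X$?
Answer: $-40176$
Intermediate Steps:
$G{\left(X \right)} = X^{2}$
$h = -12$
$R{\left(h \right)} G{\left(3 \right)} \left(-38 - -7\right) = \left(-12\right)^{2} \cdot 3^{2} \left(-38 - -7\right) = 144 \cdot 9 \left(-38 + 7\right) = 144 \cdot 9 \left(-31\right) = 144 \left(-279\right) = -40176$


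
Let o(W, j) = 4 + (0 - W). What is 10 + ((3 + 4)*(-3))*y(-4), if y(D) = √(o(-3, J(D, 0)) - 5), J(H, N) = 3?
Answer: 10 - 21*√2 ≈ -19.698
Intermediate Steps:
o(W, j) = 4 - W
y(D) = √2 (y(D) = √((4 - 1*(-3)) - 5) = √((4 + 3) - 5) = √(7 - 5) = √2)
10 + ((3 + 4)*(-3))*y(-4) = 10 + ((3 + 4)*(-3))*√2 = 10 + (7*(-3))*√2 = 10 - 21*√2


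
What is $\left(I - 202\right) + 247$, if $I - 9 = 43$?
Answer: $97$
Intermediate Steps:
$I = 52$ ($I = 9 + 43 = 52$)
$\left(I - 202\right) + 247 = \left(52 - 202\right) + 247 = -150 + 247 = 97$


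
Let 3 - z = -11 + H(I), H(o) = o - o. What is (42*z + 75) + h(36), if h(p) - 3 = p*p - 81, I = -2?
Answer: 1881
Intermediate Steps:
H(o) = 0
z = 14 (z = 3 - (-11 + 0) = 3 - 1*(-11) = 3 + 11 = 14)
h(p) = -78 + p² (h(p) = 3 + (p*p - 81) = 3 + (p² - 81) = 3 + (-81 + p²) = -78 + p²)
(42*z + 75) + h(36) = (42*14 + 75) + (-78 + 36²) = (588 + 75) + (-78 + 1296) = 663 + 1218 = 1881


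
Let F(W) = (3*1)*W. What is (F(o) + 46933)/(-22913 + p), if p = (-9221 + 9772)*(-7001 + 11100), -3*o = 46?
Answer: 15629/745212 ≈ 0.020973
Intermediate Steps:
o = -46/3 (o = -⅓*46 = -46/3 ≈ -15.333)
F(W) = 3*W
p = 2258549 (p = 551*4099 = 2258549)
(F(o) + 46933)/(-22913 + p) = (3*(-46/3) + 46933)/(-22913 + 2258549) = (-46 + 46933)/2235636 = 46887*(1/2235636) = 15629/745212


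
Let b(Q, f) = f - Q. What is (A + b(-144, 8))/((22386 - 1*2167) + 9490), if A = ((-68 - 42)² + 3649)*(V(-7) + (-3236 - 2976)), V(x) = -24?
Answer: -98210612/29709 ≈ -3305.8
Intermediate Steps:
A = -98210764 (A = ((-68 - 42)² + 3649)*(-24 + (-3236 - 2976)) = ((-110)² + 3649)*(-24 - 6212) = (12100 + 3649)*(-6236) = 15749*(-6236) = -98210764)
(A + b(-144, 8))/((22386 - 1*2167) + 9490) = (-98210764 + (8 - 1*(-144)))/((22386 - 1*2167) + 9490) = (-98210764 + (8 + 144))/((22386 - 2167) + 9490) = (-98210764 + 152)/(20219 + 9490) = -98210612/29709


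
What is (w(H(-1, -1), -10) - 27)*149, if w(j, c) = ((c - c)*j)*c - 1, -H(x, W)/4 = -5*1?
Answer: -4172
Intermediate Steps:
H(x, W) = 20 (H(x, W) = -(-20) = -4*(-5) = 20)
w(j, c) = -1 (w(j, c) = (0*j)*c - 1 = 0*c - 1 = 0 - 1 = -1)
(w(H(-1, -1), -10) - 27)*149 = (-1 - 27)*149 = -28*149 = -4172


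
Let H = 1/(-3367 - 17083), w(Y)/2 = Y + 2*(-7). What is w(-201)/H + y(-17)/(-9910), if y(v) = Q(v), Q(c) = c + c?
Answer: 43571792517/4955 ≈ 8.7935e+6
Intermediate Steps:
Q(c) = 2*c
y(v) = 2*v
w(Y) = -28 + 2*Y (w(Y) = 2*(Y + 2*(-7)) = 2*(Y - 14) = 2*(-14 + Y) = -28 + 2*Y)
H = -1/20450 (H = 1/(-20450) = -1/20450 ≈ -4.8900e-5)
w(-201)/H + y(-17)/(-9910) = (-28 + 2*(-201))/(-1/20450) + (2*(-17))/(-9910) = (-28 - 402)*(-20450) - 34*(-1/9910) = -430*(-20450) + 17/4955 = 8793500 + 17/4955 = 43571792517/4955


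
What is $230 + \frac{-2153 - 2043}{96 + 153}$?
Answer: $\frac{53074}{249} \approx 213.15$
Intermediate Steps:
$230 + \frac{-2153 - 2043}{96 + 153} = 230 - \frac{4196}{249} = \frac{53074}{249}$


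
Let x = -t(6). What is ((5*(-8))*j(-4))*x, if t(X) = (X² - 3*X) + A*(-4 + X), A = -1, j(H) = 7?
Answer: 4480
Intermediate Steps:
t(X) = 4 + X² - 4*X (t(X) = (X² - 3*X) - (-4 + X) = (X² - 3*X) + (4 - X) = 4 + X² - 4*X)
x = -16 (x = -(4 + 6² - 4*6) = -(4 + 36 - 24) = -1*16 = -16)
((5*(-8))*j(-4))*x = ((5*(-8))*7)*(-16) = -40*7*(-16) = -280*(-16) = 4480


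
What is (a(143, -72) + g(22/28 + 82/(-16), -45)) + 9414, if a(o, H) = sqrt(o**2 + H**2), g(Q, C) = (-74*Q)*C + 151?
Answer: -136775/28 + sqrt(25633) ≈ -4724.7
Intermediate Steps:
g(Q, C) = 151 - 74*C*Q (g(Q, C) = -74*C*Q + 151 = 151 - 74*C*Q)
a(o, H) = sqrt(H**2 + o**2)
(a(143, -72) + g(22/28 + 82/(-16), -45)) + 9414 = (sqrt((-72)**2 + 143**2) + (151 - 74*(-45)*(22/28 + 82/(-16)))) + 9414 = (sqrt(5184 + 20449) + (151 - 74*(-45)*(22*(1/28) + 82*(-1/16)))) + 9414 = (sqrt(25633) + (151 - 74*(-45)*(11/14 - 41/8))) + 9414 = (sqrt(25633) + (151 - 74*(-45)*(-243/56))) + 9414 = (sqrt(25633) + (151 - 404595/28)) + 9414 = (sqrt(25633) - 400367/28) + 9414 = (-400367/28 + sqrt(25633)) + 9414 = -136775/28 + sqrt(25633)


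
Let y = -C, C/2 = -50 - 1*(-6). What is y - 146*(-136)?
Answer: 19944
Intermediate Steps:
C = -88 (C = 2*(-50 - 1*(-6)) = 2*(-50 + 6) = 2*(-44) = -88)
y = 88 (y = -1*(-88) = 88)
y - 146*(-136) = 88 - 146*(-136) = 88 + 19856 = 19944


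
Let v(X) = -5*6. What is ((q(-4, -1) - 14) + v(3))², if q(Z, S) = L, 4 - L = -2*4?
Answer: 1024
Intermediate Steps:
L = 12 (L = 4 - (-2)*4 = 4 - 1*(-8) = 4 + 8 = 12)
q(Z, S) = 12
v(X) = -30
((q(-4, -1) - 14) + v(3))² = ((12 - 14) - 30)² = (-2 - 30)² = (-32)² = 1024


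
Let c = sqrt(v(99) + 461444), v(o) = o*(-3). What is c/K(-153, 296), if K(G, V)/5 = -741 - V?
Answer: -sqrt(461147)/5185 ≈ -0.13097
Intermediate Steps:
K(G, V) = -3705 - 5*V (K(G, V) = 5*(-741 - V) = -3705 - 5*V)
v(o) = -3*o
c = sqrt(461147) (c = sqrt(-3*99 + 461444) = sqrt(-297 + 461444) = sqrt(461147) ≈ 679.08)
c/K(-153, 296) = sqrt(461147)/(-3705 - 5*296) = sqrt(461147)/(-3705 - 1480) = sqrt(461147)/(-5185) = sqrt(461147)*(-1/5185) = -sqrt(461147)/5185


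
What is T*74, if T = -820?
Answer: -60680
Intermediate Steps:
T*74 = -820*74 = -60680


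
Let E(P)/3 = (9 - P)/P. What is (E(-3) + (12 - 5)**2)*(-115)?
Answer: -4255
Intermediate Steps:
E(P) = 3*(9 - P)/P (E(P) = 3*((9 - P)/P) = 3*(9 - P)/P)
(E(-3) + (12 - 5)**2)*(-115) = ((-3 + 27/(-3)) + (12 - 5)**2)*(-115) = ((-3 + 27*(-1/3)) + 7**2)*(-115) = ((-3 - 9) + 49)*(-115) = (-12 + 49)*(-115) = 37*(-115) = -4255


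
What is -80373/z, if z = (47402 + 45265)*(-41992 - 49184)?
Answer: 26791/2816335464 ≈ 9.5127e-6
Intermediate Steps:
z = -8449006392 (z = 92667*(-91176) = -8449006392)
-80373/z = -80373/(-8449006392) = -80373*(-1/8449006392) = 26791/2816335464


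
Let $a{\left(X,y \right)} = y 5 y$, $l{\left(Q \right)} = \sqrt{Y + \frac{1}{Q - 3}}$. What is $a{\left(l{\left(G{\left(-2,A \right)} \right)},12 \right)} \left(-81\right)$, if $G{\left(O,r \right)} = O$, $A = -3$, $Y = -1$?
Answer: $-58320$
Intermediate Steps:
$l{\left(Q \right)} = \sqrt{-1 + \frac{1}{-3 + Q}}$ ($l{\left(Q \right)} = \sqrt{-1 + \frac{1}{Q - 3}} = \sqrt{-1 + \frac{1}{-3 + Q}}$)
$a{\left(X,y \right)} = 5 y^{2}$ ($a{\left(X,y \right)} = 5 y y = 5 y^{2}$)
$a{\left(l{\left(G{\left(-2,A \right)} \right)},12 \right)} \left(-81\right) = 5 \cdot 12^{2} \left(-81\right) = 5 \cdot 144 \left(-81\right) = 720 \left(-81\right) = -58320$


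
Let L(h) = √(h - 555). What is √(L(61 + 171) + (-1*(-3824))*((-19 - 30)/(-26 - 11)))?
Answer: √(6932912 + 1369*I*√323)/37 ≈ 71.163 + 0.12627*I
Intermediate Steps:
L(h) = √(-555 + h)
√(L(61 + 171) + (-1*(-3824))*((-19 - 30)/(-26 - 11))) = √(√(-555 + (61 + 171)) + (-1*(-3824))*((-19 - 30)/(-26 - 11))) = √(√(-555 + 232) + 3824*(-49/(-37))) = √(√(-323) + 3824*(-49*(-1/37))) = √(I*√323 + 3824*(49/37)) = √(I*√323 + 187376/37) = √(187376/37 + I*√323)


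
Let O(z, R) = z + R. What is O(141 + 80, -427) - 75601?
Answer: -75807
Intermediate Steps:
O(z, R) = R + z
O(141 + 80, -427) - 75601 = (-427 + (141 + 80)) - 75601 = (-427 + 221) - 75601 = -206 - 75601 = -75807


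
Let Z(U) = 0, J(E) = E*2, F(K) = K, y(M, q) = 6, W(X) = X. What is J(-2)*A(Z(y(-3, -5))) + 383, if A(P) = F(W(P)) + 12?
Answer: 335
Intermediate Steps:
J(E) = 2*E
A(P) = 12 + P (A(P) = P + 12 = 12 + P)
J(-2)*A(Z(y(-3, -5))) + 383 = (2*(-2))*(12 + 0) + 383 = -4*12 + 383 = -48 + 383 = 335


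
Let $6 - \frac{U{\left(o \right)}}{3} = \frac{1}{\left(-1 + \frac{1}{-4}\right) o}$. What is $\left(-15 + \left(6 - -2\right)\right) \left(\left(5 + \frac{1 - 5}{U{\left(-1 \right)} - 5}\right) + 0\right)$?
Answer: $- \frac{1715}{53} \approx -32.359$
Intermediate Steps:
$U{\left(o \right)} = 18 + \frac{12}{5 o}$ ($U{\left(o \right)} = 18 - 3 \frac{1}{\left(-1 + \frac{1}{-4}\right) o} = 18 - 3 \frac{1}{\left(-1 - \frac{1}{4}\right) o} = 18 - 3 \frac{1}{\left(- \frac{5}{4}\right) o} = 18 - 3 \left(- \frac{4}{5 o}\right) = 18 + \frac{12}{5 o}$)
$\left(-15 + \left(6 - -2\right)\right) \left(\left(5 + \frac{1 - 5}{U{\left(-1 \right)} - 5}\right) + 0\right) = \left(-15 + \left(6 - -2\right)\right) \left(\left(5 + \frac{1 - 5}{\left(18 + \frac{12}{5 \left(-1\right)}\right) - 5}\right) + 0\right) = \left(-15 + \left(6 + 2\right)\right) \left(\left(5 - \frac{4}{\left(18 + \frac{12}{5} \left(-1\right)\right) - 5}\right) + 0\right) = \left(-15 + 8\right) \left(\left(5 - \frac{4}{\left(18 - \frac{12}{5}\right) - 5}\right) + 0\right) = - 7 \left(\left(5 - \frac{4}{\frac{78}{5} - 5}\right) + 0\right) = - 7 \left(\left(5 - \frac{4}{\frac{53}{5}}\right) + 0\right) = - 7 \left(\left(5 - \frac{20}{53}\right) + 0\right) = - 7 \left(\frac{245}{53} + 0\right) = \left(-7\right) \frac{245}{53} = - \frac{1715}{53}$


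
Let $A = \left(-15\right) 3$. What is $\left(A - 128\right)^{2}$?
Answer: $29929$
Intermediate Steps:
$A = -45$
$\left(A - 128\right)^{2} = \left(-45 - 128\right)^{2} = \left(-173\right)^{2} = 29929$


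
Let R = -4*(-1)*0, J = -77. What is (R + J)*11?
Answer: -847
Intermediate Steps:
R = 0 (R = 4*0 = 0)
(R + J)*11 = (0 - 77)*11 = -77*11 = -847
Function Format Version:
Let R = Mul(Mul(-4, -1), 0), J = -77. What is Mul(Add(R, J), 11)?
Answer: -847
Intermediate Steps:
R = 0 (R = Mul(4, 0) = 0)
Mul(Add(R, J), 11) = Mul(Add(0, -77), 11) = Mul(-77, 11) = -847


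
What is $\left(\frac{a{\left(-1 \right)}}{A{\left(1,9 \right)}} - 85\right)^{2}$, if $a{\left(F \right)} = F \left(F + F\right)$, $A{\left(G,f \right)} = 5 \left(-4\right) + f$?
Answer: $\frac{877969}{121} \approx 7255.9$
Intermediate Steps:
$A{\left(G,f \right)} = -20 + f$
$a{\left(F \right)} = 2 F^{2}$ ($a{\left(F \right)} = F 2 F = 2 F^{2}$)
$\left(\frac{a{\left(-1 \right)}}{A{\left(1,9 \right)}} - 85\right)^{2} = \left(\frac{2 \left(-1\right)^{2}}{-20 + 9} - 85\right)^{2} = \left(\frac{2 \cdot 1}{-11} - 85\right)^{2} = \left(2 \left(- \frac{1}{11}\right) - 85\right)^{2} = \left(- \frac{2}{11} - 85\right)^{2} = \left(- \frac{937}{11}\right)^{2} = \frac{877969}{121}$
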